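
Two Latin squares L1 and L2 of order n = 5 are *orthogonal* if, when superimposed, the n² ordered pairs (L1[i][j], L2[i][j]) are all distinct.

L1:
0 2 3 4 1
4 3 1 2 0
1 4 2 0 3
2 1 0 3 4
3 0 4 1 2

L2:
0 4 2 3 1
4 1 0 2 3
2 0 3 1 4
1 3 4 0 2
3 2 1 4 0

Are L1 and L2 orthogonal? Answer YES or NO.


Form the n² = 25 superimposed pairs (L1[i][j], L2[i][j]), row by row (rows and columns indexed from 0):
row 0: (0,0) (2,4) (3,2) (4,3) (1,1)
row 1: (4,4) (3,1) (1,0) (2,2) (0,3)
row 2: (1,2) (4,0) (2,3) (0,1) (3,4)
row 3: (2,1) (1,3) (0,4) (3,0) (4,2)
row 4: (3,3) (0,2) (4,1) (1,4) (2,0)
Orthogonality requires all 25 pairs distinct.
Check by first coordinate: for each symbol s of L1, list the L2 entries in the n cells where L1 = s; they must all differ.
  L1 = 0: L2 entries (in reading order) 0, 3, 1, 4, 2 — all 5 distinct ✓
  L1 = 1: L2 entries (in reading order) 1, 0, 2, 3, 4 — all 5 distinct ✓
  L1 = 2: L2 entries (in reading order) 4, 2, 3, 1, 0 — all 5 distinct ✓
  L1 = 3: L2 entries (in reading order) 2, 1, 4, 0, 3 — all 5 distinct ✓
  L1 = 4: L2 entries (in reading order) 3, 4, 0, 2, 1 — all 5 distinct ✓
Every symbol of L1 meets every symbol of L2 exactly once, so all 25 pairs are distinct (25 of 25).
Conclusion: YES.

YES


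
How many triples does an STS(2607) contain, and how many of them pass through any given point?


An STS(v) is a 2-(v, 3, 1) BIBD: block size k = 3, λ = 1.
Replication: r(k − 1) = λ(v − 1) ⇒ r·2 = 2607 − 1 = 2606 ⇒ r = 1303.
Block count: bk = vr ⇒ b·3 = 2607·1303 = 3396921 ⇒ b = 1132307.
(Check via b = v(v − 1)/6 = 2607·2606/6 = 6793842/6 = 1132307.)

r = 1303, b = 1132307.


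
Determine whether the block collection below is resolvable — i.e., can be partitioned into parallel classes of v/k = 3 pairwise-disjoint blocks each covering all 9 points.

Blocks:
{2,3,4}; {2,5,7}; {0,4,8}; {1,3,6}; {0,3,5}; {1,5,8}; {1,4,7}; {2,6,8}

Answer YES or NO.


v = 9, block size k = 3, number of blocks = 8.
For resolvability, blocks must partition into parallel classes of size v/k = 3.
Total blocks must therefore be a multiple of 3: 8 = 3·2 + 2 ⇒ not divisible ✗.
Resolvable? NO.

NO


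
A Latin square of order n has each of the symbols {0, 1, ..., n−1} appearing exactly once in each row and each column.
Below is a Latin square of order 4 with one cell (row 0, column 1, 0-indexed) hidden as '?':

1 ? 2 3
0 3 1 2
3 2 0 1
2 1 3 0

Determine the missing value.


Row 0 contains symbols [1, 2, 3] — missing [0].
Column 1 contains symbols [1, 2, 3] — missing [0].
The missing symbol must appear in both missing sets; intersection = [0].
Therefore the hidden value is 0.

Missing value = 0.


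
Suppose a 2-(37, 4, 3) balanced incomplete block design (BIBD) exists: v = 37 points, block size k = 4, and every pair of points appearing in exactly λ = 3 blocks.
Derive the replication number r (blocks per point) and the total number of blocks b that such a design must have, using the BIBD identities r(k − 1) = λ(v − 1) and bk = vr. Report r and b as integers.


Any 2-(v, k, λ) BIBD satisfies two necessary conditions:
  (i)  Each point sits in r blocks, and counting incidences through any fixed point gives r(k − 1) = λ(v − 1), so r = λ(v − 1)/(k − 1).
  (ii) Total incidences bk = vr, so b = vr/k.
Step 1: r = λ(v − 1)/(k − 1) = 3·(37 − 1)/(4 − 1) = 3·36/3 = 108/3 = 36.
Step 2: b = vr/k = 37·36/4 = 1332/4 = 333.
Check integrality: r = 36 ∈ Z ✓, b = 333 ∈ Z ✓.
(These identities are necessary conditions: they determine r and b for any design with these parameters, but do not by themselves prove that one exists.)

r = 36, b = 333.


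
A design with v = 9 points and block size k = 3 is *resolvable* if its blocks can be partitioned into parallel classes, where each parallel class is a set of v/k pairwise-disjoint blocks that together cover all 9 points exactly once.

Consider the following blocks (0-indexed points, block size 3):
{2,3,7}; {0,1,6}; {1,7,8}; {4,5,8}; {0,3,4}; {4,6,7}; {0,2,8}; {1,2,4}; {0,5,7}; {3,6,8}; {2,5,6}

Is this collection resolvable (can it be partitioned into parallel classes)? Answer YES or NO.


v = 9, block size k = 3, number of blocks = 11.
For resolvability, blocks must partition into parallel classes of size v/k = 3.
Total blocks must therefore be a multiple of 3: 11 = 3·3 + 2 ⇒ not divisible ✗.
Resolvable? NO.

NO


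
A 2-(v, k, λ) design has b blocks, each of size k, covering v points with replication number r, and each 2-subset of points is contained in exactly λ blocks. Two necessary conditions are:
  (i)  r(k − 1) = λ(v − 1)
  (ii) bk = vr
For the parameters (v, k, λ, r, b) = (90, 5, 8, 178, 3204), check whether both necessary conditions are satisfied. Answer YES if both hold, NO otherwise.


Condition (i): r(k − 1) = 178·4 = 712; λ(v − 1) = 8·89 = 712. Match? YES.
Condition (ii): bk = 3204·5 = 16020; vr = 90·178 = 16020. Match? YES.
Both conditions hold? YES.

YES


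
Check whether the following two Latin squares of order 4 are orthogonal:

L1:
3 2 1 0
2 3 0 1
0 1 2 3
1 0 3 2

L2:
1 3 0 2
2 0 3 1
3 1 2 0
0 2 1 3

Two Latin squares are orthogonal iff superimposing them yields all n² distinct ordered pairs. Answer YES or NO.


Form the n² = 16 superimposed pairs (L1[i][j], L2[i][j]), row by row (rows and columns indexed from 0):
row 0: (3,1) (2,3) (1,0) (0,2)
row 1: (2,2) (3,0) (0,3) (1,1)
row 2: (0,3) (1,1) (2,2) (3,0)
row 3: (1,0) (0,2) (3,1) (2,3)
Orthogonality requires all 16 pairs distinct.
But the pair (0,3) repeats: cell (1,2) has L1 = 0, L2 = 3, and cell (2,0) has L1 = 0, L2 = 3.
A repeated pair means some other pair never occurs (only 8 distinct pairs out of 16), so the squares are not orthogonal.
Conclusion: NO.

NO


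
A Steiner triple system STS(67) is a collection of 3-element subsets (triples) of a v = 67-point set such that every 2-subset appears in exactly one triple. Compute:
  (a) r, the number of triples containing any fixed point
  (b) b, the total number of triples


An STS(v) is a 2-(v, 3, 1) BIBD: block size k = 3, λ = 1.
Replication: r(k − 1) = λ(v − 1) ⇒ r·2 = 67 − 1 = 66 ⇒ r = 33.
Block count: b = v(v − 1)/6 = 67·66/6 = 4422/6 = 737.

r = 33, b = 737.


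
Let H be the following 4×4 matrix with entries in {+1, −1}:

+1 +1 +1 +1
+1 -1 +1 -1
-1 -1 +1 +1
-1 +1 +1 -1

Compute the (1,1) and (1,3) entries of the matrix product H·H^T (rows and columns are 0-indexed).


Row 1 of H: [1, -1, 1, -1].
Row 3 of H: [-1, 1, 1, -1].
(H·H^T)[1][1] = Σ_j H[1][j]·H[1][j] = (1)² + (-1)² + (1)² + (-1)² = 1 + 1 + 1 + 1 = 4.
(H·H^T)[1][3] = Σ_j H[1][j]·H[3][j] = (1)·(-1) + (-1)·(1) + (1)·(1) + (-1)·(-1) = -1 + -1 + 1 + 1 = 0.
So rows 1 and 3 are orthogonal; the diagonal entry equals n = 4.

(1,1) entry = 4; (1,3) entry = 0.


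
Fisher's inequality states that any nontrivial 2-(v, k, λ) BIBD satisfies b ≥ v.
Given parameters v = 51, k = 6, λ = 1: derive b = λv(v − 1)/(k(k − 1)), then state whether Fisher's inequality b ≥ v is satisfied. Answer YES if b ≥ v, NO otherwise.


b = λv(v − 1)/(k(k − 1)) = 1·51·50/(6·5) = 2550/30 = 85.
Compare with v = 51: b ≥ v, so Fisher's inequality holds.

YES


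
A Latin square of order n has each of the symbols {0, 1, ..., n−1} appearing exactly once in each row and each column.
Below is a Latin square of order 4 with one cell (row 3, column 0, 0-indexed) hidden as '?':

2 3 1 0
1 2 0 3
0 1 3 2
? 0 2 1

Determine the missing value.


Row 3 contains symbols [0, 1, 2] — missing [3].
Column 0 contains symbols [0, 1, 2] — missing [3].
The missing symbol must appear in both missing sets; intersection = [3].
Therefore the hidden value is 3.

Missing value = 3.


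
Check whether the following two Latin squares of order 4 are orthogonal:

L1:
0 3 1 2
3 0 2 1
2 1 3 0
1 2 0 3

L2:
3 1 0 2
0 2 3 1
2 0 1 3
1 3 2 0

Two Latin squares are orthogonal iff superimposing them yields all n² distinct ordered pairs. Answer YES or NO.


Form the n² = 16 superimposed pairs (L1[i][j], L2[i][j]), row by row (rows and columns indexed from 0):
row 0: (0,3) (3,1) (1,0) (2,2)
row 1: (3,0) (0,2) (2,3) (1,1)
row 2: (2,2) (1,0) (3,1) (0,3)
row 3: (1,1) (2,3) (0,2) (3,0)
Orthogonality requires all 16 pairs distinct.
But the pair (2,2) repeats: cell (0,3) has L1 = 2, L2 = 2, and cell (2,0) has L1 = 2, L2 = 2.
A repeated pair means some other pair never occurs (only 8 distinct pairs out of 16), so the squares are not orthogonal.
Conclusion: NO.

NO


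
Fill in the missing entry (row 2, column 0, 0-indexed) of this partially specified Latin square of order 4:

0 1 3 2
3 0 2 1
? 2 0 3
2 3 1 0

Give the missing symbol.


Row 2 contains symbols [0, 2, 3] — missing [1].
Column 0 contains symbols [0, 2, 3] — missing [1].
The missing symbol must appear in both missing sets; intersection = [1].
Therefore the hidden value is 1.

Missing value = 1.


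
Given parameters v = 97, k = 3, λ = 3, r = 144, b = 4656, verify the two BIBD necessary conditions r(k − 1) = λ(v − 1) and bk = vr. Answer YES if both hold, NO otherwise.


Condition (i): r(k − 1) = 144·2 = 288; λ(v − 1) = 3·96 = 288. Match? YES.
Condition (ii): bk = 4656·3 = 13968; vr = 97·144 = 13968. Match? YES.
Both conditions hold? YES.

YES


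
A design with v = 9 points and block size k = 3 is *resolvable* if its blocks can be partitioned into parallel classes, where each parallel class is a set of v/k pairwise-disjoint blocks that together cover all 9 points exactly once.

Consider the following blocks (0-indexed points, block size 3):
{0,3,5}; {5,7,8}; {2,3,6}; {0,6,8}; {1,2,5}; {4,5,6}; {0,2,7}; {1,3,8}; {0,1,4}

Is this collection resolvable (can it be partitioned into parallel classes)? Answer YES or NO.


v = 9, block size k = 3, number of blocks = 9.
For resolvability, blocks must partition into parallel classes of size v/k = 3.
Total blocks must therefore be a multiple of 3: 9 = 3·3 + 0 ⇒ divisible ✓.
Consider block {0,3,5}. It intersects every other block in the collection, so no parallel class of size 3 can contain it.
Since every block must belong to some parallel class in a resolution, the collection cannot be partitioned into parallel classes.
Resolvable? NO.

NO


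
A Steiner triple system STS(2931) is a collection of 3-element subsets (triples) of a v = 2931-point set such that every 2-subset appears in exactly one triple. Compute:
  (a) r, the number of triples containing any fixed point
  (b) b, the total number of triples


An STS(v) is a 2-(v, 3, 1) BIBD: block size k = 3, λ = 1.
Replication: r(k − 1) = λ(v − 1) ⇒ r·2 = 2931 − 1 = 2930 ⇒ r = 1465.
Block count: bk = vr ⇒ b·3 = 2931·1465 = 4293915 ⇒ b = 1431305.

r = 1465, b = 1431305.


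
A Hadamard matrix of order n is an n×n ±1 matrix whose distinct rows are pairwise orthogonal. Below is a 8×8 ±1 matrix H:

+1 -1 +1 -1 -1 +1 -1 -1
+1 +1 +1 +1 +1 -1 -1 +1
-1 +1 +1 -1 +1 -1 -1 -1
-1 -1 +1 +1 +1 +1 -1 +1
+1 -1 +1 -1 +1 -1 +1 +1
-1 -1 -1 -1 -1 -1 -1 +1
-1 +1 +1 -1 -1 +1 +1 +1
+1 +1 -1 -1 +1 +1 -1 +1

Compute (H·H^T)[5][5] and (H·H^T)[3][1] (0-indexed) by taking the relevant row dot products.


Row 1 of H: [1, 1, 1, 1, 1, -1, -1, 1].
Row 3 of H: [-1, -1, 1, 1, 1, 1, -1, 1].
Row 5 of H: [-1, -1, -1, -1, -1, -1, -1, 1].
(H·H^T)[5][5] = Σ_j H[5][j]·H[5][j] = (-1)² + (-1)² + (-1)² + (-1)² + (-1)² + (-1)² + (-1)² + (1)² = 1 + 1 + 1 + 1 + 1 + 1 + 1 + 1 = 8.
(H·H^T)[3][1] = Σ_j H[3][j]·H[1][j] = (-1)·(1) + (-1)·(1) + (1)·(1) + (1)·(1) + (1)·(1) + (1)·(-1) + (-1)·(-1) + (1)·(1) = -1 + -1 + 1 + 1 + 1 + -1 + 1 + 1 = 2.
Rows 3 and 1 are not orthogonal (dot product = 2 ≠ 0), so H is not a Hadamard matrix.

(5,5) entry = 8; (3,1) entry = 2.


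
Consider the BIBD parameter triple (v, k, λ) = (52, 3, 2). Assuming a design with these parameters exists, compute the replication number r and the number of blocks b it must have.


Any 2-(v, k, λ) BIBD satisfies two necessary conditions:
  (i)  Each point sits in r blocks, and counting incidences through any fixed point gives r(k − 1) = λ(v − 1), so r = λ(v − 1)/(k − 1).
  (ii) Total incidences bk = vr, so b = vr/k.
Step 1: r = λ(v − 1)/(k − 1) = 2·(52 − 1)/(3 − 1) = 2·51/2 = 102/2 = 51.
Step 2: b = vr/k = 52·51/3 = 2652/3 = 884.
Check integrality: r = 51 ∈ Z ✓, b = 884 ∈ Z ✓.
(These identities are necessary conditions: they determine r and b for any design with these parameters, but do not by themselves prove that one exists.)

r = 51, b = 884.


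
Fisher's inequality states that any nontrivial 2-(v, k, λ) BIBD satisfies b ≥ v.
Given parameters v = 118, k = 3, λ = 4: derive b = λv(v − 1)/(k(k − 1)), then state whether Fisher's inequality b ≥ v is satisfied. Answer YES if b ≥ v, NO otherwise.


b = λv(v − 1)/(k(k − 1)) = 4·118·117/(3·2) = 55224/6 = 9204.
Compare with v = 118: b ≥ v, so Fisher's inequality holds.

YES


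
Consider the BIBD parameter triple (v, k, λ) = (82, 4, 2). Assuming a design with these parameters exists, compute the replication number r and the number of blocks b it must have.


Any 2-(v, k, λ) BIBD satisfies two necessary conditions:
  (i)  Each point sits in r blocks, and counting incidences through any fixed point gives r(k − 1) = λ(v − 1), so r = λ(v − 1)/(k − 1).
  (ii) Total incidences bk = vr, so b = vr/k.
Step 1: r = λ(v − 1)/(k − 1) = 2·(82 − 1)/(4 − 1) = 2·81/3 = 162/3 = 54.
Step 2: b = vr/k = 82·54/4 = 4428/4 = 1107.
Check integrality: r = 54 ∈ Z ✓, b = 1107 ∈ Z ✓.
(These identities are necessary conditions: they determine r and b for any design with these parameters, but do not by themselves prove that one exists.)

r = 54, b = 1107.


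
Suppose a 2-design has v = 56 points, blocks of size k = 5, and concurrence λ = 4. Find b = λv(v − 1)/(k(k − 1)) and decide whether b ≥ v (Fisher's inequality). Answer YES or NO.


b = λv(v − 1)/(k(k − 1)) = 4·56·55/(5·4) = 12320/20 = 616.
Compare with v = 56: b ≥ v, so Fisher's inequality holds.

YES


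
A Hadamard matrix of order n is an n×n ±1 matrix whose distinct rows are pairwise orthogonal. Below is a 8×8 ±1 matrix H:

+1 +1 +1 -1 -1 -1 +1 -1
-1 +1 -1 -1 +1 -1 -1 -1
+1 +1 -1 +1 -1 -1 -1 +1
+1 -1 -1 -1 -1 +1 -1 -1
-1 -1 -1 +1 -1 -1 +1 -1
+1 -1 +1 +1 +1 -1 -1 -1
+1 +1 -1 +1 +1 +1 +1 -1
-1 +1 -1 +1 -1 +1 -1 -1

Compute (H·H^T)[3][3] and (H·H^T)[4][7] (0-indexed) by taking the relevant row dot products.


Row 3 of H: [1, -1, -1, -1, -1, 1, -1, -1].
Row 4 of H: [-1, -1, -1, 1, -1, -1, 1, -1].
Row 7 of H: [-1, 1, -1, 1, -1, 1, -1, -1].
(H·H^T)[3][3] = Σ_j H[3][j]·H[3][j] = (1)² + (-1)² + (-1)² + (-1)² + (-1)² + (1)² + (-1)² + (-1)² = 1 + 1 + 1 + 1 + 1 + 1 + 1 + 1 = 8.
(H·H^T)[4][7] = Σ_j H[4][j]·H[7][j] = (-1)·(-1) + (-1)·(1) + (-1)·(-1) + (1)·(1) + (-1)·(-1) + (-1)·(1) + (1)·(-1) + (-1)·(-1) = 1 + -1 + 1 + 1 + 1 + -1 + -1 + 1 = 2.
Rows 4 and 7 are not orthogonal (dot product = 2 ≠ 0), so H is not a Hadamard matrix.

(3,3) entry = 8; (4,7) entry = 2.


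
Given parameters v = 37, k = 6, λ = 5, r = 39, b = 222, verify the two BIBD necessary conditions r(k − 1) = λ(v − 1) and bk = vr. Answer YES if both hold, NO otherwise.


Condition (i): r(k − 1) = 39·5 = 195; λ(v − 1) = 5·36 = 180. Match? NO.
Condition (ii): bk = 222·6 = 1332; vr = 37·39 = 1443. Match? NO.
Both conditions hold? NO.

NO


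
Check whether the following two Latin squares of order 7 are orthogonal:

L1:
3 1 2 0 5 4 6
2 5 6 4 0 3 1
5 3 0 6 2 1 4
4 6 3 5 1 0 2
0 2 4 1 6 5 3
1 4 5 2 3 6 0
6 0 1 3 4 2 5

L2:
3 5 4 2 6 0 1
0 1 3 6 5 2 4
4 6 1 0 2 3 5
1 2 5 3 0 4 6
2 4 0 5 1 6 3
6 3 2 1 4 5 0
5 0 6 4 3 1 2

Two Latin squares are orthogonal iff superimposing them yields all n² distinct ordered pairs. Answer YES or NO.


Form the n² = 49 superimposed pairs (L1[i][j], L2[i][j]), row by row (rows and columns indexed from 0):
row 0: (3,3) (1,5) (2,4) (0,2) (5,6) (4,0) (6,1)
row 1: (2,0) (5,1) (6,3) (4,6) (0,5) (3,2) (1,4)
row 2: (5,4) (3,6) (0,1) (6,0) (2,2) (1,3) (4,5)
row 3: (4,1) (6,2) (3,5) (5,3) (1,0) (0,4) (2,6)
row 4: (0,2) (2,4) (4,0) (1,5) (6,1) (5,6) (3,3)
row 5: (1,6) (4,3) (5,2) (2,1) (3,4) (6,5) (0,0)
row 6: (6,5) (0,0) (1,6) (3,4) (4,3) (2,1) (5,2)
Orthogonality requires all 49 pairs distinct.
But the pair (0,2) repeats: cell (0,3) has L1 = 0, L2 = 2, and cell (4,0) has L1 = 0, L2 = 2.
A repeated pair means some other pair never occurs (only 35 distinct pairs out of 49), so the squares are not orthogonal.
Conclusion: NO.

NO


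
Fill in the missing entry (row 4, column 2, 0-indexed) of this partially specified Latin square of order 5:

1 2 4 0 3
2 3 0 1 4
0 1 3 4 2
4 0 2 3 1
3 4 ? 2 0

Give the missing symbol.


Row 4 contains symbols [0, 2, 3, 4] — missing [1].
Column 2 contains symbols [0, 2, 3, 4] — missing [1].
The missing symbol must appear in both missing sets; intersection = [1].
Therefore the hidden value is 1.

Missing value = 1.


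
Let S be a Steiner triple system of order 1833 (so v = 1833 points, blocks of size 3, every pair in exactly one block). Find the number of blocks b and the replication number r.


An STS(v) is a 2-(v, 3, 1) BIBD: block size k = 3, λ = 1.
Replication: r(k − 1) = λ(v − 1) ⇒ r·2 = 1833 − 1 = 1832 ⇒ r = 916.
Block count: bk = vr ⇒ b·3 = 1833·916 = 1679028 ⇒ b = 559676.

r = 916, b = 559676.


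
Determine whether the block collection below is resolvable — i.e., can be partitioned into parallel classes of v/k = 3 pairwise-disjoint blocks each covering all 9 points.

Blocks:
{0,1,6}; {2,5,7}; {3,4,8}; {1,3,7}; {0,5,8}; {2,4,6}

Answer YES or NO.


v = 9, block size k = 3, number of blocks = 6.
For resolvability, blocks must partition into parallel classes of size v/k = 3.
Total blocks must therefore be a multiple of 3: 6 = 3·2 + 0 ⇒ divisible ✓.
Greedy packing gives 2 candidate class(es). Each should be a full parallel class (size 3, covers all 9 points).
  Class 1 (3 blocks): {0,1,6}; {2,5,7}; {3,4,8}. Points covered: [0, 1, 2, 3, 4, 5, 6, 7, 8].
  Class 2 (3 blocks): {1,3,7}; {0,5,8}; {2,4,6}. Points covered: [0, 1, 2, 3, 4, 5, 6, 7, 8].
All classes full (size 3)? YES. All classes cover every point? YES.
Resolvable? YES.

YES


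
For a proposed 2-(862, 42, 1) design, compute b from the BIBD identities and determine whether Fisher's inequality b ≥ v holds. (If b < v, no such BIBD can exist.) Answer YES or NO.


b = λv(v − 1)/(k(k − 1)) = 1·862·861/(42·41) = 742182/1722 = 431.
Compare with v = 862: b < v, so Fisher's inequality fails.

NO


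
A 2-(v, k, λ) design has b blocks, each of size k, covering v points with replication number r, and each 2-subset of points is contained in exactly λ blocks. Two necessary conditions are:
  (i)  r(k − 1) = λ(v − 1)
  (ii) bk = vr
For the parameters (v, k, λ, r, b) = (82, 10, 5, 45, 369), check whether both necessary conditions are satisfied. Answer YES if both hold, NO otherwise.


Condition (i): r(k − 1) = 45·9 = 405; λ(v − 1) = 5·81 = 405. Match? YES.
Condition (ii): bk = 369·10 = 3690; vr = 82·45 = 3690. Match? YES.
Both conditions hold? YES.

YES


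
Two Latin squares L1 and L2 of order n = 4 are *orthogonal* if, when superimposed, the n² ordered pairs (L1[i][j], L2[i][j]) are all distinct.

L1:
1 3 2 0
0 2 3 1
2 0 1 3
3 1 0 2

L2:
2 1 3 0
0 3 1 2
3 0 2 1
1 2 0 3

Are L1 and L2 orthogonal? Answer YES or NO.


Form the n² = 16 superimposed pairs (L1[i][j], L2[i][j]), row by row (rows and columns indexed from 0):
row 0: (1,2) (3,1) (2,3) (0,0)
row 1: (0,0) (2,3) (3,1) (1,2)
row 2: (2,3) (0,0) (1,2) (3,1)
row 3: (3,1) (1,2) (0,0) (2,3)
Orthogonality requires all 16 pairs distinct.
But the pair (0,0) repeats: cell (0,3) has L1 = 0, L2 = 0, and cell (1,0) has L1 = 0, L2 = 0.
A repeated pair means some other pair never occurs (only 4 distinct pairs out of 16), so the squares are not orthogonal.
Conclusion: NO.

NO


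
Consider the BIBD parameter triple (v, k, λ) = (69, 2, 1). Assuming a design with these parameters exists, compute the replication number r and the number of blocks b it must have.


Any 2-(v, k, λ) BIBD satisfies two necessary conditions:
  (i)  Each point sits in r blocks, and counting incidences through any fixed point gives r(k − 1) = λ(v − 1), so r = λ(v − 1)/(k − 1).
  (ii) Total incidences bk = vr, so b = vr/k.
Step 1: r = λ(v − 1)/(k − 1) = 1·(69 − 1)/(2 − 1) = 1·68/1 = 68/1 = 68.
Step 2: b = vr/k = 69·68/2 = 4692/2 = 2346.
Check integrality: r = 68 ∈ Z ✓, b = 2346 ∈ Z ✓.
(These identities are necessary conditions: they determine r and b for any design with these parameters, but do not by themselves prove that one exists.)

r = 68, b = 2346.


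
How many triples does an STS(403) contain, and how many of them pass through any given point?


An STS(v) is a 2-(v, 3, 1) BIBD: block size k = 3, λ = 1.
Replication: r(k − 1) = λ(v − 1) ⇒ r·2 = 403 − 1 = 402 ⇒ r = 201.
Block count: bk = vr ⇒ b·3 = 403·201 = 81003 ⇒ b = 27001.
(Check via b = v(v − 1)/6 = 403·402/6 = 162006/6 = 27001.)

r = 201, b = 27001.


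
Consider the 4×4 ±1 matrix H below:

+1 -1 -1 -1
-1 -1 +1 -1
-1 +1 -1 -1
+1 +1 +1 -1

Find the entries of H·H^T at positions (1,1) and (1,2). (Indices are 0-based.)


Row 1 of H: [-1, -1, 1, -1].
Row 2 of H: [-1, 1, -1, -1].
(H·H^T)[1][1] = Σ_j H[1][j]·H[1][j] = (-1)² + (-1)² + (1)² + (-1)² = 1 + 1 + 1 + 1 = 4.
(H·H^T)[1][2] = Σ_j H[1][j]·H[2][j] = (-1)·(-1) + (-1)·(1) + (1)·(-1) + (-1)·(-1) = 1 + -1 + -1 + 1 = 0.
So rows 1 and 2 are orthogonal; the diagonal entry equals n = 4.

(1,1) entry = 4; (1,2) entry = 0.


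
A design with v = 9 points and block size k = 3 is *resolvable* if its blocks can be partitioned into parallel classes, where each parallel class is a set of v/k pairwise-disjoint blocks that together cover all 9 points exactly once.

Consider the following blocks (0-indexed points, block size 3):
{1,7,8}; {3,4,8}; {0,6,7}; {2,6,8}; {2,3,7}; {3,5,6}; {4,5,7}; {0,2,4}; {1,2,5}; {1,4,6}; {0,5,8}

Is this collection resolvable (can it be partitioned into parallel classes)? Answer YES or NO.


v = 9, block size k = 3, number of blocks = 11.
For resolvability, blocks must partition into parallel classes of size v/k = 3.
Total blocks must therefore be a multiple of 3: 11 = 3·3 + 2 ⇒ not divisible ✗.
Resolvable? NO.

NO


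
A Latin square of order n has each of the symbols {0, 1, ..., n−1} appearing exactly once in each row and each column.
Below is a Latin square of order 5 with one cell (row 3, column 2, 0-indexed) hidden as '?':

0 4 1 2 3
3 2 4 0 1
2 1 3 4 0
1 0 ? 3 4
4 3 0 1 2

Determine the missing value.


Row 3 contains symbols [0, 1, 3, 4] — missing [2].
Column 2 contains symbols [0, 1, 3, 4] — missing [2].
The missing symbol must appear in both missing sets; intersection = [2].
Therefore the hidden value is 2.

Missing value = 2.


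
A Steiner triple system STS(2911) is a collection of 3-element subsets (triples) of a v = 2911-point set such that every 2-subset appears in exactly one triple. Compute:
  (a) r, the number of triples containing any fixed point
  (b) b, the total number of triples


An STS(v) is a 2-(v, 3, 1) BIBD: block size k = 3, λ = 1.
Replication: r(k − 1) = λ(v − 1) ⇒ r·2 = 2911 − 1 = 2910 ⇒ r = 1455.
Block count: b = v(v − 1)/6 = 2911·2910/6 = 8471010/6 = 1411835.
(Check via bk = vr: 1411835·3 = 4235505 = 2911·1455 = 4235505 ✓.)

r = 1455, b = 1411835.


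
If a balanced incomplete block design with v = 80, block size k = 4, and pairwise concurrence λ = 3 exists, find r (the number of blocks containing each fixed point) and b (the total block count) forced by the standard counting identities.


Any 2-(v, k, λ) BIBD satisfies two necessary conditions:
  (i)  Each point sits in r blocks, and counting incidences through any fixed point gives r(k − 1) = λ(v − 1), so r = λ(v − 1)/(k − 1).
  (ii) Total incidences bk = vr, so b = vr/k.
Step 1: r = λ(v − 1)/(k − 1) = 3·(80 − 1)/(4 − 1) = 3·79/3 = 237/3 = 79.
Step 2: b = vr/k = 80·79/4 = 6320/4 = 1580.
Check integrality: r = 79 ∈ Z ✓, b = 1580 ∈ Z ✓.
(These identities are necessary conditions: they determine r and b for any design with these parameters, but do not by themselves prove that one exists.)

r = 79, b = 1580.


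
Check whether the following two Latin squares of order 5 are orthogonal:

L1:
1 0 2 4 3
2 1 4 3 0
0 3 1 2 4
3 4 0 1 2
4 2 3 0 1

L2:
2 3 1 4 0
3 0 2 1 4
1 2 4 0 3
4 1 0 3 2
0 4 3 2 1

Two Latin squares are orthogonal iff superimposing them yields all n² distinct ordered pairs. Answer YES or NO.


Form the n² = 25 superimposed pairs (L1[i][j], L2[i][j]), row by row (rows and columns indexed from 0):
row 0: (1,2) (0,3) (2,1) (4,4) (3,0)
row 1: (2,3) (1,0) (4,2) (3,1) (0,4)
row 2: (0,1) (3,2) (1,4) (2,0) (4,3)
row 3: (3,4) (4,1) (0,0) (1,3) (2,2)
row 4: (4,0) (2,4) (3,3) (0,2) (1,1)
Orthogonality requires all 25 pairs distinct.
Check by first coordinate: for each symbol s of L1, list the L2 entries in the n cells where L1 = s; they must all differ.
  L1 = 0: L2 entries (in reading order) 3, 4, 1, 0, 2 — all 5 distinct ✓
  L1 = 1: L2 entries (in reading order) 2, 0, 4, 3, 1 — all 5 distinct ✓
  L1 = 2: L2 entries (in reading order) 1, 3, 0, 2, 4 — all 5 distinct ✓
  L1 = 3: L2 entries (in reading order) 0, 1, 2, 4, 3 — all 5 distinct ✓
  L1 = 4: L2 entries (in reading order) 4, 2, 3, 1, 0 — all 5 distinct ✓
Every symbol of L1 meets every symbol of L2 exactly once, so all 25 pairs are distinct (25 of 25).
Conclusion: YES.

YES


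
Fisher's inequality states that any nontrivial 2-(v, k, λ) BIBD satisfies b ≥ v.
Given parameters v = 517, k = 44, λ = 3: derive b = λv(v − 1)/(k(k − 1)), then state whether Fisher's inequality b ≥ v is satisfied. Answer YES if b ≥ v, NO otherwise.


b = λv(v − 1)/(k(k − 1)) = 3·517·516/(44·43) = 800316/1892 = 423.
Compare with v = 517: b < v, so Fisher's inequality fails.

NO


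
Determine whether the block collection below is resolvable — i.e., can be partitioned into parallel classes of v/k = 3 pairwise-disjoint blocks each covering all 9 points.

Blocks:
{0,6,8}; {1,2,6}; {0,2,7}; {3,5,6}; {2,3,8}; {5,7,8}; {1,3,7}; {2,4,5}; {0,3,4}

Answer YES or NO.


v = 9, block size k = 3, number of blocks = 9.
For resolvability, blocks must partition into parallel classes of size v/k = 3.
Total blocks must therefore be a multiple of 3: 9 = 3·3 + 0 ⇒ divisible ✓.
Consider block {0,2,7}. The only other block(s) in the collection disjoint from it are {3,5,6} — just 1 block(s). Any parallel class containing {0,2,7} would need 2 other blocks each disjoint from it, so no parallel class of size 3 can contain {0,2,7}.
Since every block must belong to some parallel class in a resolution, the collection cannot be partitioned into parallel classes.
Resolvable? NO.

NO


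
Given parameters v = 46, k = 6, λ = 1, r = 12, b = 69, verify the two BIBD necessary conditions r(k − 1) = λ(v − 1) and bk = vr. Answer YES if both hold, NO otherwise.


Condition (i): r(k − 1) = 12·5 = 60; λ(v − 1) = 1·45 = 45. Match? NO.
Condition (ii): bk = 69·6 = 414; vr = 46·12 = 552. Match? NO.
Both conditions hold? NO.

NO


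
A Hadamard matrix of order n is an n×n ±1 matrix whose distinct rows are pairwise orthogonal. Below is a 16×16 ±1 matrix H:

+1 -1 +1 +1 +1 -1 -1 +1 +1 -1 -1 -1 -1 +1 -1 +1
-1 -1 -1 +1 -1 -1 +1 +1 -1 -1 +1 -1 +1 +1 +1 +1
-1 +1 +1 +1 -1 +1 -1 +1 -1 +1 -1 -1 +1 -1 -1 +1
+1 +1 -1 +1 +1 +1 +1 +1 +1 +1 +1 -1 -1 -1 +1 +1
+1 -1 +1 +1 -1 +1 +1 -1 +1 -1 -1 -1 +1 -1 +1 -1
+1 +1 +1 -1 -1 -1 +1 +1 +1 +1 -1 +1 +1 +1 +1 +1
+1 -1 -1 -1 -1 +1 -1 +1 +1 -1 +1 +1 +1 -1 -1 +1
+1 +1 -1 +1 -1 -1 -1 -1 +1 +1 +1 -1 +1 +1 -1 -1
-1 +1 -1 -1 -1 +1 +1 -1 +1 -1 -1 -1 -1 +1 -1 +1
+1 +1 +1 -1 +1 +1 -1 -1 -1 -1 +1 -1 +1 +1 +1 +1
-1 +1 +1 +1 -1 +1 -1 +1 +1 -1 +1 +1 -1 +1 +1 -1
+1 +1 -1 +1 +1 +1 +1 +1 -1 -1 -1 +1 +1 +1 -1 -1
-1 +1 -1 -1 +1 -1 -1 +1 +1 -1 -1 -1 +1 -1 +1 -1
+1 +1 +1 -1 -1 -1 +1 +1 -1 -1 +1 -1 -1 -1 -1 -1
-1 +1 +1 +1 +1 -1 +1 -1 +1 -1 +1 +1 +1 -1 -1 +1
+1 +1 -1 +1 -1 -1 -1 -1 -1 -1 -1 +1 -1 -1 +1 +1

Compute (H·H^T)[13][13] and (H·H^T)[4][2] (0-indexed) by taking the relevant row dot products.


Row 2 of H: [-1, 1, 1, 1, -1, 1, -1, 1, -1, 1, -1, -1, 1, -1, -1, 1].
Row 4 of H: [1, -1, 1, 1, -1, 1, 1, -1, 1, -1, -1, -1, 1, -1, 1, -1].
Row 13 of H: [1, 1, 1, -1, -1, -1, 1, 1, -1, -1, 1, -1, -1, -1, -1, -1].
(H·H^T)[13][13] = Σ_j H[13][j]·H[13][j] = (1)² + (1)² + (1)² + (-1)² + (-1)² + (-1)² + (1)² + (1)² + (-1)² + (-1)² + (1)² + (-1)² + (-1)² + (-1)² + (-1)² + (-1)² = 1 + 1 + 1 + 1 + 1 + 1 + 1 + 1 + 1 + 1 + 1 + 1 + 1 + 1 + 1 + 1 = 16.
(H·H^T)[4][2] = Σ_j H[4][j]·H[2][j] = (1)·(-1) + (-1)·(1) + (1)·(1) + (1)·(1) + (-1)·(-1) + (1)·(1) + (1)·(-1) + (-1)·(1) + (1)·(-1) + (-1)·(1) + (-1)·(-1) + (-1)·(-1) + (1)·(1) + (-1)·(-1) + (1)·(-1) + (-1)·(1) = -1 + -1 + 1 + 1 + 1 + 1 + -1 + -1 + -1 + -1 + 1 + 1 + 1 + 1 + -1 + -1 = 0.
So rows 4 and 2 are orthogonal; the diagonal entry equals n = 16.

(13,13) entry = 16; (4,2) entry = 0.


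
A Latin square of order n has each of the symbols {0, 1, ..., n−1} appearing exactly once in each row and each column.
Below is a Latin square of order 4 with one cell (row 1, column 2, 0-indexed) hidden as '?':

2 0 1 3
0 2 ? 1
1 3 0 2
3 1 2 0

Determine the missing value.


Row 1 contains symbols [0, 1, 2] — missing [3].
Column 2 contains symbols [0, 1, 2] — missing [3].
The missing symbol must appear in both missing sets; intersection = [3].
Therefore the hidden value is 3.

Missing value = 3.


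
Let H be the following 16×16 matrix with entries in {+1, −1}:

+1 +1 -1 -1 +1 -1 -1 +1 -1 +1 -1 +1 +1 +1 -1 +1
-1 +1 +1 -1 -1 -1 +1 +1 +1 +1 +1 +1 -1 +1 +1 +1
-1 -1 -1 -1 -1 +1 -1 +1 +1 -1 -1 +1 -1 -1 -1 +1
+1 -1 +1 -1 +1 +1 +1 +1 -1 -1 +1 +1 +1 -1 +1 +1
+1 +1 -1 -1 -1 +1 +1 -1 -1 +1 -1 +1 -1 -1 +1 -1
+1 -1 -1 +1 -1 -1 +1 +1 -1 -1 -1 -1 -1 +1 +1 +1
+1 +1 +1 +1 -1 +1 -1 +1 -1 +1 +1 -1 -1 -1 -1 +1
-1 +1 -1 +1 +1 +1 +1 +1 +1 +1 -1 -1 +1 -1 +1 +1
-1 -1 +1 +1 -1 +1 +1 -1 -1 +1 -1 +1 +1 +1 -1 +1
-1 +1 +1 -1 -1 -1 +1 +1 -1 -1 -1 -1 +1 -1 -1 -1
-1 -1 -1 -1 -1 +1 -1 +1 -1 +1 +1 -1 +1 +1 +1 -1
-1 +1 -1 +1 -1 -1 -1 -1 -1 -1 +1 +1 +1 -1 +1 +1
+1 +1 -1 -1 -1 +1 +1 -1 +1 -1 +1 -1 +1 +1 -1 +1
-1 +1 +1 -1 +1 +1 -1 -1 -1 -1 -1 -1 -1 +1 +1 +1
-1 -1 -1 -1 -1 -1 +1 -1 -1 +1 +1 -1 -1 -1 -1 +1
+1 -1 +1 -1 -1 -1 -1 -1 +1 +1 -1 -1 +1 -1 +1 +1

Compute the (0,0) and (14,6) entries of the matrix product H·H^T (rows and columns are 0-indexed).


Row 0 of H: [1, 1, -1, -1, 1, -1, -1, 1, -1, 1, -1, 1, 1, 1, -1, 1].
Row 6 of H: [1, 1, 1, 1, -1, 1, -1, 1, -1, 1, 1, -1, -1, -1, -1, 1].
Row 14 of H: [-1, -1, -1, -1, -1, -1, 1, -1, -1, 1, 1, -1, -1, -1, -1, 1].
(H·H^T)[0][0] = Σ_j H[0][j]·H[0][j] = (1)² + (1)² + (-1)² + (-1)² + (1)² + (-1)² + (-1)² + (1)² + (-1)² + (1)² + (-1)² + (1)² + (1)² + (1)² + (-1)² + (1)² = 1 + 1 + 1 + 1 + 1 + 1 + 1 + 1 + 1 + 1 + 1 + 1 + 1 + 1 + 1 + 1 = 16.
(H·H^T)[14][6] = Σ_j H[14][j]·H[6][j] = (-1)·(1) + (-1)·(1) + (-1)·(1) + (-1)·(1) + (-1)·(-1) + (-1)·(1) + (1)·(-1) + (-1)·(1) + (-1)·(-1) + (1)·(1) + (1)·(1) + (-1)·(-1) + (-1)·(-1) + (-1)·(-1) + (-1)·(-1) + (1)·(1) = -1 + -1 + -1 + -1 + 1 + -1 + -1 + -1 + 1 + 1 + 1 + 1 + 1 + 1 + 1 + 1 = 2.
Rows 14 and 6 are not orthogonal (dot product = 2 ≠ 0), so H is not a Hadamard matrix.

(0,0) entry = 16; (14,6) entry = 2.


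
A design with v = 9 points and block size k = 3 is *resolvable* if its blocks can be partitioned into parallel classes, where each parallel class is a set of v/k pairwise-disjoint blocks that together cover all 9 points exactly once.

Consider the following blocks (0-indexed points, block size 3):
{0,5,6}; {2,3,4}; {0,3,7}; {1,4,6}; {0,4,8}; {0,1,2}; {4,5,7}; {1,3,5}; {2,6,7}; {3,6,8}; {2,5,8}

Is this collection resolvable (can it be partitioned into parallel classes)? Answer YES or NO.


v = 9, block size k = 3, number of blocks = 11.
For resolvability, blocks must partition into parallel classes of size v/k = 3.
Total blocks must therefore be a multiple of 3: 11 = 3·3 + 2 ⇒ not divisible ✗.
Resolvable? NO.

NO


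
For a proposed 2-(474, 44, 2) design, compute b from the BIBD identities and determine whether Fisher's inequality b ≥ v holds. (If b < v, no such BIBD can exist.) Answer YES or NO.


r = λ(v − 1)/(k − 1) = 2·473/43 = 22.
b = vr/k = 474·22/44 = 237.
Fisher's inequality: b ≥ v ⇔ 237 ≥ 474? NO.

NO


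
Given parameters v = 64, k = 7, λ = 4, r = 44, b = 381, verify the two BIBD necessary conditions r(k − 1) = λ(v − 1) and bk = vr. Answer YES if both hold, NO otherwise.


Condition (i): r(k − 1) = 44·6 = 264; λ(v − 1) = 4·63 = 252. Match? NO.
Condition (ii): bk = 381·7 = 2667; vr = 64·44 = 2816. Match? NO.
Both conditions hold? NO.

NO


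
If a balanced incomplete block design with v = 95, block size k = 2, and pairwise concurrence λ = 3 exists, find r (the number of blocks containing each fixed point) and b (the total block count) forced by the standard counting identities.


Any 2-(v, k, λ) BIBD satisfies two necessary conditions:
  (i)  Each point sits in r blocks, and counting incidences through any fixed point gives r(k − 1) = λ(v − 1), so r = λ(v − 1)/(k − 1).
  (ii) Total incidences bk = vr, so b = vr/k.
Step 1: r = λ(v − 1)/(k − 1) = 3·(95 − 1)/(2 − 1) = 3·94/1 = 282/1 = 282.
Step 2: b = vr/k = 95·282/2 = 26790/2 = 13395.
Check integrality: r = 282 ∈ Z ✓, b = 13395 ∈ Z ✓.
(These identities are necessary conditions: they determine r and b for any design with these parameters, but do not by themselves prove that one exists.)

r = 282, b = 13395.


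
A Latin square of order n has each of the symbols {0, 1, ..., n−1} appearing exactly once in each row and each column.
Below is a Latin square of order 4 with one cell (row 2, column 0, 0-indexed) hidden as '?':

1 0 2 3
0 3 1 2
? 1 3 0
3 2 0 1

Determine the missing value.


Row 2 contains symbols [0, 1, 3] — missing [2].
Column 0 contains symbols [0, 1, 3] — missing [2].
The missing symbol must appear in both missing sets; intersection = [2].
Therefore the hidden value is 2.

Missing value = 2.


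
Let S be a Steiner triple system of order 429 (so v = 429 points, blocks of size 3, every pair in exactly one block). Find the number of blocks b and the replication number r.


An STS(v) is a 2-(v, 3, 1) BIBD: block size k = 3, λ = 1.
Replication: r(k − 1) = λ(v − 1) ⇒ r·2 = 429 − 1 = 428 ⇒ r = 214.
Block count: b = v(v − 1)/6 = 429·428/6 = 183612/6 = 30602.

r = 214, b = 30602.


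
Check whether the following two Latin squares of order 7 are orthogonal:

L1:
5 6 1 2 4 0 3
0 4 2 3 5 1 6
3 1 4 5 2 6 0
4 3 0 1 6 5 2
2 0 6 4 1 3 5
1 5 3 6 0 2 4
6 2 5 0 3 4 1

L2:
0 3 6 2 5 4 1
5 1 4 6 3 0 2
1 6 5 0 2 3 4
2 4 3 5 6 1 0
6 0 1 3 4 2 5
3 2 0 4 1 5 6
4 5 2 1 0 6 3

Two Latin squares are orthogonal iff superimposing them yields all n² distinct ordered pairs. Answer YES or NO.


Form the n² = 49 superimposed pairs (L1[i][j], L2[i][j]), row by row (rows and columns indexed from 0):
row 0: (5,0) (6,3) (1,6) (2,2) (4,5) (0,4) (3,1)
row 1: (0,5) (4,1) (2,4) (3,6) (5,3) (1,0) (6,2)
row 2: (3,1) (1,6) (4,5) (5,0) (2,2) (6,3) (0,4)
row 3: (4,2) (3,4) (0,3) (1,5) (6,6) (5,1) (2,0)
row 4: (2,6) (0,0) (6,1) (4,3) (1,4) (3,2) (5,5)
row 5: (1,3) (5,2) (3,0) (6,4) (0,1) (2,5) (4,6)
row 6: (6,4) (2,5) (5,2) (0,1) (3,0) (4,6) (1,3)
Orthogonality requires all 49 pairs distinct.
But the pair (3,1) repeats: cell (0,6) has L1 = 3, L2 = 1, and cell (2,0) has L1 = 3, L2 = 1.
A repeated pair means some other pair never occurs (only 35 distinct pairs out of 49), so the squares are not orthogonal.
Conclusion: NO.

NO


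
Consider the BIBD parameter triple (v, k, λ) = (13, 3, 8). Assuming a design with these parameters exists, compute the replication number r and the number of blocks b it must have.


Any 2-(v, k, λ) BIBD satisfies two necessary conditions:
  (i)  Each point sits in r blocks, and counting incidences through any fixed point gives r(k − 1) = λ(v − 1), so r = λ(v − 1)/(k − 1).
  (ii) Total incidences bk = vr, so b = vr/k.
Step 1: r = λ(v − 1)/(k − 1) = 8·(13 − 1)/(3 − 1) = 8·12/2 = 96/2 = 48.
Step 2: b = vr/k = 13·48/3 = 624/3 = 208.
Check integrality: r = 48 ∈ Z ✓, b = 208 ∈ Z ✓.
(These identities are necessary conditions: they determine r and b for any design with these parameters, but do not by themselves prove that one exists.)

r = 48, b = 208.


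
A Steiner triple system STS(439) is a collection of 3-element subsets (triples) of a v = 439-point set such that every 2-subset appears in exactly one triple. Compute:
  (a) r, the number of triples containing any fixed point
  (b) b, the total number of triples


An STS(v) is a 2-(v, 3, 1) BIBD: block size k = 3, λ = 1.
Replication: r(k − 1) = λ(v − 1) ⇒ r·2 = 439 − 1 = 438 ⇒ r = 219.
Block count: bk = vr ⇒ b·3 = 439·219 = 96141 ⇒ b = 32047.
(Check via b = v(v − 1)/6 = 439·438/6 = 192282/6 = 32047.)

r = 219, b = 32047.


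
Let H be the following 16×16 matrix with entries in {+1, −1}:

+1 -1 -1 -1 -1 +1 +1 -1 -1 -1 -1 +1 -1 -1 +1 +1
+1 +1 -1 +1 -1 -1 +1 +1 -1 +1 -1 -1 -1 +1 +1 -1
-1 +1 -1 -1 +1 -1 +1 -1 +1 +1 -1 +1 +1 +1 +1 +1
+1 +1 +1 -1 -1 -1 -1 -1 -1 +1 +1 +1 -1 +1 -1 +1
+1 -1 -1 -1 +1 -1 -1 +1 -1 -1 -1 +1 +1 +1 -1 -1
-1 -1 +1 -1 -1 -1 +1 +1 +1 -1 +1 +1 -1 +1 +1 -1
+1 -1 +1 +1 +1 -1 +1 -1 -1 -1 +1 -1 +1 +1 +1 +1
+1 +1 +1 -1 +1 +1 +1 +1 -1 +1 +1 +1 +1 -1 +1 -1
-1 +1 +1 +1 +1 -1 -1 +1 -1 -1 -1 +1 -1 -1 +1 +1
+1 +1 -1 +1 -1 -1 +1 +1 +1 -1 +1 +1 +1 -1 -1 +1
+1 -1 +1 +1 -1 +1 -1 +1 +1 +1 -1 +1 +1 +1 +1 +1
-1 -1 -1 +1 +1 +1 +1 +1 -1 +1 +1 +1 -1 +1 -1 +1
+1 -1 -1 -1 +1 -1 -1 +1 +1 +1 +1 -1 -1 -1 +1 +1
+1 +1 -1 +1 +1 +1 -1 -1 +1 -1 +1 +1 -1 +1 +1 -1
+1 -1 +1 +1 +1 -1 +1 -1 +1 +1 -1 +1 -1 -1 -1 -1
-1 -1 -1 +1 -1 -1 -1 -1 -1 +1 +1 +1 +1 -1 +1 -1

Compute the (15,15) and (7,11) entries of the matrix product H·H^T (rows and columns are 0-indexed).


Row 7 of H: [1, 1, 1, -1, 1, 1, 1, 1, -1, 1, 1, 1, 1, -1, 1, -1].
Row 11 of H: [-1, -1, -1, 1, 1, 1, 1, 1, -1, 1, 1, 1, -1, 1, -1, 1].
Row 15 of H: [-1, -1, -1, 1, -1, -1, -1, -1, -1, 1, 1, 1, 1, -1, 1, -1].
(H·H^T)[15][15] = Σ_j H[15][j]·H[15][j] = (-1)² + (-1)² + (-1)² + (1)² + (-1)² + (-1)² + (-1)² + (-1)² + (-1)² + (1)² + (1)² + (1)² + (1)² + (-1)² + (1)² + (-1)² = 1 + 1 + 1 + 1 + 1 + 1 + 1 + 1 + 1 + 1 + 1 + 1 + 1 + 1 + 1 + 1 = 16.
(H·H^T)[7][11] = Σ_j H[7][j]·H[11][j] = (1)·(-1) + (1)·(-1) + (1)·(-1) + (-1)·(1) + (1)·(1) + (1)·(1) + (1)·(1) + (1)·(1) + (-1)·(-1) + (1)·(1) + (1)·(1) + (1)·(1) + (1)·(-1) + (-1)·(1) + (1)·(-1) + (-1)·(1) = -1 + -1 + -1 + -1 + 1 + 1 + 1 + 1 + 1 + 1 + 1 + 1 + -1 + -1 + -1 + -1 = 0.
So rows 7 and 11 are orthogonal; the diagonal entry equals n = 16.

(15,15) entry = 16; (7,11) entry = 0.


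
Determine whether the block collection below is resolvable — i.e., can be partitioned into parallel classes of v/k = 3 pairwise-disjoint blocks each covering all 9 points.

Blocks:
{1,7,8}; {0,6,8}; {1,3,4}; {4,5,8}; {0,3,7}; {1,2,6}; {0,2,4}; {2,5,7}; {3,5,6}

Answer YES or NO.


v = 9, block size k = 3, number of blocks = 9.
For resolvability, blocks must partition into parallel classes of size v/k = 3.
Total blocks must therefore be a multiple of 3: 9 = 3·3 + 0 ⇒ divisible ✓.
Greedy packing gives 3 candidate class(es). Each should be a full parallel class (size 3, covers all 9 points).
  Class 1 (3 blocks): {1,7,8}; {0,2,4}; {3,5,6}. Points covered: [0, 1, 2, 3, 4, 5, 6, 7, 8].
  Class 2 (3 blocks): {0,6,8}; {1,3,4}; {2,5,7}. Points covered: [0, 1, 2, 3, 4, 5, 6, 7, 8].
  Class 3 (3 blocks): {4,5,8}; {0,3,7}; {1,2,6}. Points covered: [0, 1, 2, 3, 4, 5, 6, 7, 8].
All classes full (size 3)? YES. All classes cover every point? YES.
Resolvable? YES.

YES


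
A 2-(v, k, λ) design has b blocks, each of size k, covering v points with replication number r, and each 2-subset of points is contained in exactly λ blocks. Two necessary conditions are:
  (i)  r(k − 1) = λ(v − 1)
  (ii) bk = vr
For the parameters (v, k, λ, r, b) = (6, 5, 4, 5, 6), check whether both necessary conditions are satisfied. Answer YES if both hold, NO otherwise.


Condition (i): r(k − 1) = 5·4 = 20; λ(v − 1) = 4·5 = 20. Match? YES.
Condition (ii): bk = 6·5 = 30; vr = 6·5 = 30. Match? YES.
Both conditions hold? YES.

YES
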